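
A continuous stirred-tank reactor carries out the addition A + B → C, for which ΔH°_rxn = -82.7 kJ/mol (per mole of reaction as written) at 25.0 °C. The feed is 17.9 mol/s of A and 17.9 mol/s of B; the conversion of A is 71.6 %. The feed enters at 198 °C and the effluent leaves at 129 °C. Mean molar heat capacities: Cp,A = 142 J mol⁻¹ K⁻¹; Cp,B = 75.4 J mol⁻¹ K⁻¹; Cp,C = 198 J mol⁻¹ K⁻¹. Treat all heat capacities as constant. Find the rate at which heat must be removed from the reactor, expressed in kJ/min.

Q_out = 81300 kJ/min

Extent of reaction ξ = 0.716 × 17.9 = 12.816 mol/s
Reaction term: ξ·ΔH°_rxn = 12.816 × -82.7 = -1059.9 kJ/s
Sensible, feed 198→25 °C: -673.22 kJ/s
Outlet flows (mol/s): A 5.0836, B 5.0836, C 12.816
Sensible, products 25→129 °C: 378.85 kJ/s
Q = ΔH = -1354.3 kJ/s = -1354.3 kW
Heat removed = 81257 kJ/min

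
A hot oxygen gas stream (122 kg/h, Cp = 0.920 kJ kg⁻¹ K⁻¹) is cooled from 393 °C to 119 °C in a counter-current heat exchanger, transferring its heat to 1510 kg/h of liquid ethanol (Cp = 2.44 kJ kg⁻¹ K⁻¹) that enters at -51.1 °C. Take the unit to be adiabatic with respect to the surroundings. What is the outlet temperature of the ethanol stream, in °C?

Heat released by hot stream: Q = 122 × 0.920 × (393 − 119) = 30754 kJ/h
Energy balance on cold side (adiabatic exchanger): Q = ṁ_c·Cp_c·(T_c,out − T_c,in)
T_c,out = -51.1 + 30754/(1510 × 2.44) = -42.753 °C

T_c,out = -42.8 °C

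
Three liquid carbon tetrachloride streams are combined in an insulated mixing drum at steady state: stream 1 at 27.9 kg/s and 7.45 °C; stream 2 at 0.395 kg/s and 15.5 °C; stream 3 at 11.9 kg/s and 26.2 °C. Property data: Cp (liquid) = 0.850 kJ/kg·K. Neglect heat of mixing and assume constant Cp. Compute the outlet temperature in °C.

Energy balance with Q = 0: Σ ṁᵢCp,ᵢ(T_out − Tᵢ) = 0
Σ ṁᵢCp,ᵢTᵢ = 27.9×0.850×7.45 + 0.395×0.850×15.5 + 11.9×0.850×26.2 = 446.89
Σ ṁᵢCp,ᵢ = 27.9×0.850 + 0.395×0.850 + 11.9×0.850 = 34.166
T_out = 446.89 / 34.166 = 13.08 °C

T_out = 13.1 °C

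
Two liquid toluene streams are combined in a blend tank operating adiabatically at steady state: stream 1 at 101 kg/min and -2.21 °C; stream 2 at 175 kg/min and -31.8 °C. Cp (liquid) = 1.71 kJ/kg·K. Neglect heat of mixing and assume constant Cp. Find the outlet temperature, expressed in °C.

T_out = -21.0 °C

Adiabatic, steady state ⇒ Σ ṁᵢCp,ᵢ(T_out − Tᵢ) = 0
Σ ṁᵢCp,ᵢTᵢ = 101×1.71×-2.21 + 175×1.71×-31.8 = -9897.8
Σ ṁᵢCp,ᵢ = 101×1.71 + 175×1.71 = 471.96
T_out = -9897.8 / 471.96 = -20.972 °C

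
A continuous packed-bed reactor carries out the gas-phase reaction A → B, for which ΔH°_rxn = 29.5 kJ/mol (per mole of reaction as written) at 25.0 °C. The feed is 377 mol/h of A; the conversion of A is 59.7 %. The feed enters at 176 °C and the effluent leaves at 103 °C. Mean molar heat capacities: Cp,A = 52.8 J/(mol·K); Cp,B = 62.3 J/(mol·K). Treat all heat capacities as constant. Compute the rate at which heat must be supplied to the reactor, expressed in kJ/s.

Extent of reaction ξ = 0.597 × 377 = 225.07 mol/h
Reaction term: ξ·ΔH°_rxn = 225.07 × 29.5 = 6639.5 kJ/h
Sensible, feed 176→25 °C: -3005.7 kJ/h
Outlet flows (mol/h): A 151.93, B 225.07
Sensible, products 25→103 °C: 1719.4 kJ/h
Q = ΔH = 5353.2 kJ/h = 1.487 kW
Heat supplied = 1.487 kJ/s

Q_in = 1.49 kJ/s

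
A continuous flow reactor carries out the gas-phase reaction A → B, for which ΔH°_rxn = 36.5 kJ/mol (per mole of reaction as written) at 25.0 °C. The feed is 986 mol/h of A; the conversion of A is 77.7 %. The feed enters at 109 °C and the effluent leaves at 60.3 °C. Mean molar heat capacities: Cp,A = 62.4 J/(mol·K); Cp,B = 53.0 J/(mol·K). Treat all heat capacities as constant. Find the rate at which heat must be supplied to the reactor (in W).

Extent of reaction ξ = 0.777 × 986 = 766.12 mol/h
Reaction term: ξ·ΔH°_rxn = 766.12 × 36.5 = 27963 kJ/h
Sensible, feed 109→25 °C: -5168.2 kJ/h
Outlet flows (mol/h): A 219.88, B 766.12
Sensible, products 25→60.3 °C: 1917.7 kJ/h
Q = ΔH = 24713 kJ/h = 6.8647 kW
Heat supplied = 6864.7 W

Q_in = 6860 W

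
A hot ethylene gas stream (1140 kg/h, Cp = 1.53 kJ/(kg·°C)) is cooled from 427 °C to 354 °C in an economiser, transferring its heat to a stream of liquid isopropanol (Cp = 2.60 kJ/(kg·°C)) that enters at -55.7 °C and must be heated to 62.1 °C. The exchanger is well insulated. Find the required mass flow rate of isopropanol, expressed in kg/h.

ṁ_c = 416 kg/h

Heat released by hot stream: Q = 1140 × 1.53 × (427 − 354) = 127330 kJ/h
Energy balance on cold side (adiabatic exchanger): Q = ṁ_c·Cp_c·(T_c,out − T_c,in)
ṁ_c = 127330 / [2.60 × (62.1 − -55.7)] = 415.72 kg/h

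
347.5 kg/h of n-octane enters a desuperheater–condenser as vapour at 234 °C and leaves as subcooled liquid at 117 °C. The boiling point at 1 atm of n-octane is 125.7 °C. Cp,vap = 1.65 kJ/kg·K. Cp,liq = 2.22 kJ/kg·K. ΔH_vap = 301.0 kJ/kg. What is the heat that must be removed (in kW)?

vapour 234→125.7 °C: -178.69 kJ/kg
condensation at 125.7 °C: -301 kJ/kg
liquid 125.7→117 °C: -19.314 kJ/kg
Δh = -178.69 + -301 + -19.314 = -499.01 kJ/kg
Q = ṁ·Δh = 347.5 kg/h × -499.01 kJ/kg = -173410 kJ/h
|Q| = 48.168 kW

Q_c = 48.2 kW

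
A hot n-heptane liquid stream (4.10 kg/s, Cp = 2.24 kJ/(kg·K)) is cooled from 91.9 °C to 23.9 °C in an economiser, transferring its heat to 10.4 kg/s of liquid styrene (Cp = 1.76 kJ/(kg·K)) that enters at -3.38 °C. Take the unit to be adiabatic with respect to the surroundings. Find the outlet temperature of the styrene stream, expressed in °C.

T_c,out = 30.7 °C

Heat released by hot stream: Q = 4.10 × 2.24 × (91.9 − 23.9) = 624.51 kJ/s
Energy balance on cold side (adiabatic exchanger): Q = ṁ_c·Cp_c·(T_c,out − T_c,in)
T_c,out = -3.38 + 624.51/(10.4 × 1.76) = 30.739 °C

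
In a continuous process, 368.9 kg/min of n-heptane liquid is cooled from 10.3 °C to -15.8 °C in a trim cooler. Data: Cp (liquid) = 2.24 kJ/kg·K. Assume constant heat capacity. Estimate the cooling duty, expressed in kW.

Q_c = 359 kW

Q = ṁ·Cp·ΔT = 368.9 × 2.24 × (-15.8 − 10.3) = -21567 kJ/min
Converting: 21567 / 60 s = 359.46 kW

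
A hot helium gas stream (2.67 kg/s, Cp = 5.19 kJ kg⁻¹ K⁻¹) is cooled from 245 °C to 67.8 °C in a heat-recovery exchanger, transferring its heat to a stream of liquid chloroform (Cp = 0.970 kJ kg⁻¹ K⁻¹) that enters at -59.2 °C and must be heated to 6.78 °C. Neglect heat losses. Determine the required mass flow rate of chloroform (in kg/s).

ṁ_c = 38.4 kg/s

Heat released by hot stream: Q = 2.67 × 5.19 × (245 − 67.8) = 2455.5 kJ/s
Energy balance on cold side (adiabatic exchanger): Q = ṁ_c·Cp_c·(T_c,out − T_c,in)
ṁ_c = 2455.5 / [0.970 × (6.78 − -59.2)] = 38.367 kg/s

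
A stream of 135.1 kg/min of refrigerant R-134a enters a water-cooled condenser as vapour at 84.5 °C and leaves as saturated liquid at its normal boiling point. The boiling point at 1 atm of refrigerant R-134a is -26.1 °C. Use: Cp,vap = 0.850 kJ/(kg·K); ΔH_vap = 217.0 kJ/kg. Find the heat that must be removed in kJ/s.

vapour 84.5→-26.1 °C: -94.01 kJ/kg
condensation at -26.1 °C: -217 kJ/kg
Δh = -94.01 + -217 = -311.01 kJ/kg
Q = ṁ·Δh = 135.1 kg/min × -311.01 kJ/kg = -42017 kJ/min
|Q| = 700.29 kW

Q_c = 700 kJ/s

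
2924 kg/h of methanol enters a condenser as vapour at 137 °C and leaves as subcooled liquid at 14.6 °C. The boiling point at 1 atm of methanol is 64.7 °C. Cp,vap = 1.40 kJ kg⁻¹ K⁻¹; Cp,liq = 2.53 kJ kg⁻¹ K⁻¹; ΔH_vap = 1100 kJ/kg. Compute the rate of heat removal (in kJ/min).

Q_c = 64700 kJ/min

vapour 137→64.7 °C: -101.22 kJ/kg
condensation at 64.7 °C: -1100 kJ/kg
liquid 64.7→14.6 °C: -126.75 kJ/kg
Δh = -101.22 + -1100 + -126.75 = -1328 kJ/kg
Q = ṁ·Δh = 2924 kg/h × -1328 kJ/kg = -3.883e+06 kJ/h
|Q| = 1078.6 kW = 64717 kJ/min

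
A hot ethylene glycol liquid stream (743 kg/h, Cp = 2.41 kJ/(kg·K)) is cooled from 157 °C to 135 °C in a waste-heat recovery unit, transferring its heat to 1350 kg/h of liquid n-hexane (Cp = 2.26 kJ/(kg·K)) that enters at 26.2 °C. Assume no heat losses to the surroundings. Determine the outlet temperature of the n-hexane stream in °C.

Heat released by hot stream: Q = 743 × 2.41 × (157 − 135) = 39394 kJ/h
Energy balance on cold side (adiabatic exchanger): Q = ṁ_c·Cp_c·(T_c,out − T_c,in)
T_c,out = 26.2 + 39394/(1350 × 2.26) = 39.112 °C

T_c,out = 39.1 °C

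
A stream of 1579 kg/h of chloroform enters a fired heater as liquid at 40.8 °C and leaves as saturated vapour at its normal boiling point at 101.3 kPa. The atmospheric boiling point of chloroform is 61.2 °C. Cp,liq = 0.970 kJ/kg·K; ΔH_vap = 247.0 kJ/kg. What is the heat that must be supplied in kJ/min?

liquid 40.8→61.2 °C: 19.788 kJ/kg
vaporisation at 61.2 °C: 247 kJ/kg
Δh = 19.788 + 247 = 266.79 kJ/kg
Q = ṁ·Δh = 1579 kg/h × 266.79 kJ/kg = 421260 kJ/h
|Q| = 117.02 kW = 7021 kJ/min

Q = 7020 kJ/min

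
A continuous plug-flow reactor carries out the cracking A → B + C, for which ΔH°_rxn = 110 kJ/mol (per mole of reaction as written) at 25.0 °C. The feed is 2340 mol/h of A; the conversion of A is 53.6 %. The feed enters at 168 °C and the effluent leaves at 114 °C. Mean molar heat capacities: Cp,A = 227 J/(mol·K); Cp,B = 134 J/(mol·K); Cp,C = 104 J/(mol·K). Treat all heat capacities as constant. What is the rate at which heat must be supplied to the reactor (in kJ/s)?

Q_in = 30.7 kJ/s

Extent of reaction ξ = 0.536 × 2340 = 1254.2 mol/h
Reaction term: ξ·ΔH°_rxn = 1254.2 × 110 = 137970 kJ/h
Sensible, feed 168→25 °C: -75959 kJ/h
Outlet flows (mol/h): A 1085.8, B 1254.2, C 1254.2
Sensible, products 25→114 °C: 48503 kJ/h
Q = ΔH = 110510 kJ/h = 30.697 kW
Heat supplied = 30.697 kJ/s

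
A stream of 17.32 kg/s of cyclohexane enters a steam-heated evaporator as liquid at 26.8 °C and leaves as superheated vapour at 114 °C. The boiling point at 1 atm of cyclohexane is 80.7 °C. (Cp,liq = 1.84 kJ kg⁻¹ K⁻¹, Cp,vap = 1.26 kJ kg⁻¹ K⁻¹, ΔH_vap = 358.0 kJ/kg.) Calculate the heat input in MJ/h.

liquid 26.8→80.7 °C: 99.176 kJ/kg
vaporisation at 80.7 °C: 358 kJ/kg
vapour 80.7→114 °C: 41.958 kJ/kg
Δh = 99.176 + 358 + 41.958 = 499.13 kJ/kg
Q = ṁ·Δh = 17.32 kg/s × 499.13 kJ/kg = 8645 kJ/s
|Q| = 8645 kW = 31122 MJ/h

Q = 31100 MJ/h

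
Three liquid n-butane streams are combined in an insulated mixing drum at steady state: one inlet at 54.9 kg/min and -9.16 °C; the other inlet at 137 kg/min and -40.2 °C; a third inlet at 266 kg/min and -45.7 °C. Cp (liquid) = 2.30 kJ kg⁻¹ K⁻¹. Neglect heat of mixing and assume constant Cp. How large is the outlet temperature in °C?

T_out = -39.7 °C

Adiabatic, steady state ⇒ Σ ṁᵢCp,ᵢ(T_out − Tᵢ) = 0
T_out = Σ ṁᵢCp,ᵢTᵢ / Σ ṁᵢCp,ᵢ
      = -41783 / 1053.2 = -39.673 °C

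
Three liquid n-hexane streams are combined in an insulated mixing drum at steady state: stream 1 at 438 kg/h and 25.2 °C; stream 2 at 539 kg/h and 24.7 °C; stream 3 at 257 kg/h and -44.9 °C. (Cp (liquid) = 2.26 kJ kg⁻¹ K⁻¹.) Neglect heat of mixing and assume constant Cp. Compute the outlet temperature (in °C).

No heat crosses the boundary, so H_out = H_in.
T_out = Σ ṁᵢCp,ᵢTᵢ / Σ ṁᵢCp,ᵢ
      = 28954 / 2788.8 = 10.382 °C

T_out = 10.4 °C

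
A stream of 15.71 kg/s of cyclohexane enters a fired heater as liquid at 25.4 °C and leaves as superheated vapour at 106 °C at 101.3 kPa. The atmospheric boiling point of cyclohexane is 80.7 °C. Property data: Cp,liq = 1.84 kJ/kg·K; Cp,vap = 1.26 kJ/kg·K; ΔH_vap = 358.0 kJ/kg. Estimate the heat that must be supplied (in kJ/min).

Q = 463000 kJ/min

liquid 25.4→80.7 °C: 101.75 kJ/kg
vaporisation at 80.7 °C: 358 kJ/kg
vapour 80.7→106 °C: 31.878 kJ/kg
Δh = 101.75 + 358 + 31.878 = 491.63 kJ/kg
Q = ṁ·Δh = 15.71 kg/s × 491.63 kJ/kg = 7723.5 kJ/s
|Q| = 7723.5 kW = 463410 kJ/min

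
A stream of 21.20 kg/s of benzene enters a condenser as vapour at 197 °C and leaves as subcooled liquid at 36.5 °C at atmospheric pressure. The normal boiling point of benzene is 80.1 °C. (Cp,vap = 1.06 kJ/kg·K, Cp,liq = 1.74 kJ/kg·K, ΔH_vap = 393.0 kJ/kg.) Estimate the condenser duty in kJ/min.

vapour 197→80.1 °C: -123.91 kJ/kg
condensation at 80.1 °C: -393 kJ/kg
liquid 80.1→36.5 °C: -75.864 kJ/kg
Δh = -123.91 + -393 + -75.864 = -592.78 kJ/kg
Q = ṁ·Δh = 21.20 kg/s × -592.78 kJ/kg = -12567 kJ/s
|Q| = 12567 kW = 754010 kJ/min

Q_c = 754000 kJ/min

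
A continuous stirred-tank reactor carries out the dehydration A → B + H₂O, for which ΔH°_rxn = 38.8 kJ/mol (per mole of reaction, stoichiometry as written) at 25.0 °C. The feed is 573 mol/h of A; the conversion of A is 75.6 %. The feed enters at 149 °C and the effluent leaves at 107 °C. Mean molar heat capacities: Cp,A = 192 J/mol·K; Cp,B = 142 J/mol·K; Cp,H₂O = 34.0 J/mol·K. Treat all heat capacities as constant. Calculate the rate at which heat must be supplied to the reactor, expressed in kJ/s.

Q_in = 3.23 kJ/s

Extent of reaction ξ = 0.756 × 573 = 433.19 mol/h
Reaction term: ξ·ΔH°_rxn = 433.19 × 38.8 = 16808 kJ/h
Sensible, feed 149→25 °C: -13642 kJ/h
Outlet flows (mol/h): A 139.81, B 433.19, H₂O 433.19
Sensible, products 25→107 °C: 8453 kJ/h
Q = ΔH = 11619 kJ/h = 3.2274 kW
Heat supplied = 3.2274 kJ/s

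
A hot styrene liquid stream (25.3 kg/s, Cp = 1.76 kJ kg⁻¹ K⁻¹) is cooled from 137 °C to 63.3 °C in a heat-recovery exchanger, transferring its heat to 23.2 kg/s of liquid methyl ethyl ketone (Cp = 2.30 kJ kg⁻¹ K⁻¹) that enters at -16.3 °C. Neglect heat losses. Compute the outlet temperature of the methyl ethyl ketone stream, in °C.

T_c,out = 45.2 °C

Heat released by hot stream: Q = 25.3 × 1.76 × (137 − 63.3) = 3281.7 kJ/s
Energy balance on cold side (adiabatic exchanger): Q = ṁ_c·Cp_c·(T_c,out − T_c,in)
T_c,out = -16.3 + 3281.7/(23.2 × 2.30) = 45.201 °C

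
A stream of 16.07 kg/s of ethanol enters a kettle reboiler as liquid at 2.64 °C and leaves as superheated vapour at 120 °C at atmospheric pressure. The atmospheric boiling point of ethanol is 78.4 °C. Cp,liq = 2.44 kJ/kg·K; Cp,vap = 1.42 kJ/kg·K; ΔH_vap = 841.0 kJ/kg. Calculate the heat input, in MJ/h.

liquid 2.64→78.4 °C: 184.85 kJ/kg
vaporisation at 78.4 °C: 841 kJ/kg
vapour 78.4→120 °C: 59.072 kJ/kg
Δh = 184.85 + 841 + 59.072 = 1084.9 kJ/kg
Q = ṁ·Δh = 16.07 kg/s × 1084.9 kJ/kg = 17435 kJ/s
|Q| = 17435 kW = 62765 MJ/h

Q = 62800 MJ/h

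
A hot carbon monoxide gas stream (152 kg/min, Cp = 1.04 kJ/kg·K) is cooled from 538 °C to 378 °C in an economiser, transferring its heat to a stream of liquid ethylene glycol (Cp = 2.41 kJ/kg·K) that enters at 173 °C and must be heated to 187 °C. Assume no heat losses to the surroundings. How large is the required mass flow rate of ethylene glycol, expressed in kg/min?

Heat released by hot stream: Q = 152 × 1.04 × (538 − 378) = 25293 kJ/min
Energy balance on cold side (adiabatic exchanger): Q = ṁ_c·Cp_c·(T_c,out − T_c,in)
ṁ_c = 25293 / [2.41 × (187 − 173)] = 749.64 kg/min

ṁ_c = 750 kg/min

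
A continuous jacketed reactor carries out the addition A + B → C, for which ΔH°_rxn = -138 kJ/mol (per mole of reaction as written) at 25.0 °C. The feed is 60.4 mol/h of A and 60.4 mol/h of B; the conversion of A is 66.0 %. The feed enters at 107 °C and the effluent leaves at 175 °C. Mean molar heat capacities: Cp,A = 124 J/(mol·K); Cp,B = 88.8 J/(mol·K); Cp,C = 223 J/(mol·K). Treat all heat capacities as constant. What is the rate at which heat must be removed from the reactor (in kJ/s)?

Q_out = 1.27 kJ/s

Extent of reaction ξ = 0.660 × 60.4 = 39.864 mol/h
Reaction term: ξ·ΔH°_rxn = 39.864 × -138 = -5501.2 kJ/h
Sensible, feed 107→25 °C: -1054 kJ/h
Outlet flows (mol/h): A 20.536, B 20.536, C 39.864
Sensible, products 25→175 °C: 1989 kJ/h
Q = ΔH = -4566.2 kJ/h = -1.2684 kW
Heat removed = 1.2684 kJ/s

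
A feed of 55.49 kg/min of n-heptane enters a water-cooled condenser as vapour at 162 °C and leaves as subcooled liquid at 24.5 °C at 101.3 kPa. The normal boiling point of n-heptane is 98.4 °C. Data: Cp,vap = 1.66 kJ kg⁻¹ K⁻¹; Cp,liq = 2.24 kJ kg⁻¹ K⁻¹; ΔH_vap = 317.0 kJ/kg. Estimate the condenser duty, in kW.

Q_c = 544 kW

vapour 162→98.4 °C: -105.58 kJ/kg
condensation at 98.4 °C: -317 kJ/kg
liquid 98.4→24.5 °C: -165.54 kJ/kg
Δh = -105.58 + -317 + -165.54 = -588.11 kJ/kg
Q = ṁ·Δh = 55.49 kg/min × -588.11 kJ/kg = -32634 kJ/min
|Q| = 543.91 kW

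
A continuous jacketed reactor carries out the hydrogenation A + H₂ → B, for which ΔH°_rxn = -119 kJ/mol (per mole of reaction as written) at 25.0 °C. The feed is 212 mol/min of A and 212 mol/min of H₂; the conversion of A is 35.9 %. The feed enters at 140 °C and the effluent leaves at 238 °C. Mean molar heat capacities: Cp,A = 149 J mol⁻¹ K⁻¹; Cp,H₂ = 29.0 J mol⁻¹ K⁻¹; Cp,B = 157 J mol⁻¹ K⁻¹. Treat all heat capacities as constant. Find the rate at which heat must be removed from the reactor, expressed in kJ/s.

Q_out = 95.0 kJ/s

Extent of reaction ξ = 0.359 × 212 = 76.108 mol/min
Reaction term: ξ·ΔH°_rxn = 76.108 × -119 = -9056.9 kJ/min
Sensible, feed 140→25 °C: -4339.6 kJ/min
Outlet flows (mol/min): A 135.89, H₂ 135.89, B 76.108
Sensible, products 25→238 °C: 7697.3 kJ/min
Q = ΔH = -5699.2 kJ/min = -94.986 kW
Heat removed = 94.986 kJ/s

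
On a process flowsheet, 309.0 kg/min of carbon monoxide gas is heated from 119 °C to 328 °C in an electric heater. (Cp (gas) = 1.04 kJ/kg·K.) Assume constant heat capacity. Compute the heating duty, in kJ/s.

Q = 1120 kJ/s

Q = ṁ·Cp·ΔT = 309.0 × 1.04 × (328 − 119) = 67164 kJ/min
Converting: 67164 / 60 s = 1119.4 kW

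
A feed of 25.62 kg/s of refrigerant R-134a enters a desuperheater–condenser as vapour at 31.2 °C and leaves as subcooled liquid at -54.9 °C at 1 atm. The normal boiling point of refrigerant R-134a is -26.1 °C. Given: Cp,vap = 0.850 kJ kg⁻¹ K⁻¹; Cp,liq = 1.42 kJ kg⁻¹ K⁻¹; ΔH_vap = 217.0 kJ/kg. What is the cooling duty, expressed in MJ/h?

vapour 31.2→-26.1 °C: -48.705 kJ/kg
condensation at -26.1 °C: -217 kJ/kg
liquid -26.1→-54.9 °C: -40.896 kJ/kg
Δh = -48.705 + -217 + -40.896 = -306.6 kJ/kg
Q = ṁ·Δh = 25.62 kg/s × -306.6 kJ/kg = -7855.1 kJ/s
|Q| = 7855.1 kW = 28278 MJ/h

Q_c = 28300 MJ/h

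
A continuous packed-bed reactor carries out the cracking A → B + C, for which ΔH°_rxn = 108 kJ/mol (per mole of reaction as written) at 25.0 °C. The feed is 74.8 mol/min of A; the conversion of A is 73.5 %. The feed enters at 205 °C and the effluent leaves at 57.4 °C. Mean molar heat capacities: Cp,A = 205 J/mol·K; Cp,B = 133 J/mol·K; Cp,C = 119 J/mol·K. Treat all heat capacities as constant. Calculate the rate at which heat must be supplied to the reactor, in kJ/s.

Extent of reaction ξ = 0.735 × 74.8 = 54.978 mol/min
Reaction term: ξ·ΔH°_rxn = 54.978 × 108 = 5937.6 kJ/min
Sensible, feed 205→25 °C: -2760.1 kJ/min
Outlet flows (mol/min): A 19.822, B 54.978, C 54.978
Sensible, products 25→57.4 °C: 580.54 kJ/min
Q = ΔH = 3758 kJ/min = 62.634 kW
Heat supplied = 62.634 kJ/s

Q_in = 62.6 kJ/s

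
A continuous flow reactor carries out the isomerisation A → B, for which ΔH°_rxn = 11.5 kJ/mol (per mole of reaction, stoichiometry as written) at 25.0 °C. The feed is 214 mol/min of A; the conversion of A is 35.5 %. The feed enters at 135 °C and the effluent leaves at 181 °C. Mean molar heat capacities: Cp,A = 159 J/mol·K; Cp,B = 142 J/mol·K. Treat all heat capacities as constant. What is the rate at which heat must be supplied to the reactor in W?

Extent of reaction ξ = 0.355 × 214 = 75.97 mol/min
Reaction term: ξ·ΔH°_rxn = 75.97 × 11.5 = 873.65 kJ/min
Sensible, feed 135→25 °C: -3742.9 kJ/min
Outlet flows (mol/min): A 138.03, B 75.97
Sensible, products 25→181 °C: 5106.6 kJ/min
Q = ΔH = 2237.4 kJ/min = 37.29 kW
Heat supplied = 37290 W

Q_in = 37300 W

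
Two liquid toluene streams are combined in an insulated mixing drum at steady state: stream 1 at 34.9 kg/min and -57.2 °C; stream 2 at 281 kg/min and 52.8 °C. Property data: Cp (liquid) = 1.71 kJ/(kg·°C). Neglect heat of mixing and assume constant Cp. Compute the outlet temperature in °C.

Energy balance with Q = 0: Σ ṁᵢCp,ᵢ(T_out − Tᵢ) = 0
Σ ṁᵢCp,ᵢTᵢ = 34.9×1.71×-57.2 + 281×1.71×52.8 = 21957
Σ ṁᵢCp,ᵢ = 34.9×1.71 + 281×1.71 = 540.19
T_out = 21957 / 540.19 = 40.647 °C

T_out = 40.6 °C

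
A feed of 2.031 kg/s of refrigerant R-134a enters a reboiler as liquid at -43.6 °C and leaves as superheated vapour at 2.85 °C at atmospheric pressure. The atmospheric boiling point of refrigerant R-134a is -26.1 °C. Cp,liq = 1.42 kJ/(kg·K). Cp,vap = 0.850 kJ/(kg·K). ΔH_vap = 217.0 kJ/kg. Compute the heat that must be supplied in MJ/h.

liquid -43.6→-26.1 °C: 24.85 kJ/kg
vaporisation at -26.1 °C: 217 kJ/kg
vapour -26.1→2.85 °C: 24.608 kJ/kg
Δh = 24.85 + 217 + 24.608 = 266.46 kJ/kg
Q = ṁ·Δh = 2.031 kg/s × 266.46 kJ/kg = 541.18 kJ/s
|Q| = 541.18 kW = 1948.2 MJ/h

Q = 1950 MJ/h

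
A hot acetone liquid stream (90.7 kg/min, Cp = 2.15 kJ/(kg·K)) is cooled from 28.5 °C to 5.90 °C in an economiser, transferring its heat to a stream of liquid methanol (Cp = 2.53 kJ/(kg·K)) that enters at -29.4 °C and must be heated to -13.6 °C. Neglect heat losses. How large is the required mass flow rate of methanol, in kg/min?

ṁ_c = 110 kg/min

Heat released by hot stream: Q = 90.7 × 2.15 × (28.5 − 5.90) = 4407.1 kJ/min
Energy balance on cold side (adiabatic exchanger): Q = ṁ_c·Cp_c·(T_c,out − T_c,in)
ṁ_c = 4407.1 / [2.53 × (-13.6 − -29.4)] = 110.25 kg/min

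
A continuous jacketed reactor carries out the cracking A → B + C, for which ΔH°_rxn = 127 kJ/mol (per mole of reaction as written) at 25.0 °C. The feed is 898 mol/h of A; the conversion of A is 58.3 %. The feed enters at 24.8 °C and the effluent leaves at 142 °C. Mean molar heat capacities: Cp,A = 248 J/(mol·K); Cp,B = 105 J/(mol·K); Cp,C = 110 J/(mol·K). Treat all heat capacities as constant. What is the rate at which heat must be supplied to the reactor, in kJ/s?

Q_in = 25.2 kJ/s

Extent of reaction ξ = 0.583 × 898 = 523.53 mol/h
Reaction term: ξ·ΔH°_rxn = 523.53 × 127 = 66489 kJ/h
Sensible, feed 24.8→25 °C: 44.541 kJ/h
Outlet flows (mol/h): A 374.47, B 523.53, C 523.53
Sensible, products 25→142 °C: 24035 kJ/h
Q = ΔH = 90568 kJ/h = 25.158 kW
Heat supplied = 25.158 kJ/s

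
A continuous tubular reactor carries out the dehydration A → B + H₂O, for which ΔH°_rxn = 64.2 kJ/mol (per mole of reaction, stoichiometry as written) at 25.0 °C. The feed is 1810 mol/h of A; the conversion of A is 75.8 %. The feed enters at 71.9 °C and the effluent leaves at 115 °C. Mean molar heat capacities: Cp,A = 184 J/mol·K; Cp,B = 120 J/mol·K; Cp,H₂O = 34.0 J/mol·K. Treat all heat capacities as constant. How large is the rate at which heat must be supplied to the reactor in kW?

Q_in = 27.4 kW

Extent of reaction ξ = 0.758 × 1810 = 1372 mol/h
Reaction term: ξ·ΔH°_rxn = 1372 × 64.2 = 88081 kJ/h
Sensible, feed 71.9→25 °C: -15620 kJ/h
Outlet flows (mol/h): A 438.02, B 1372, H₂O 1372
Sensible, products 25→115 °C: 26269 kJ/h
Q = ΔH = 98731 kJ/h = 27.425 kW
Heat supplied = 27.425 kW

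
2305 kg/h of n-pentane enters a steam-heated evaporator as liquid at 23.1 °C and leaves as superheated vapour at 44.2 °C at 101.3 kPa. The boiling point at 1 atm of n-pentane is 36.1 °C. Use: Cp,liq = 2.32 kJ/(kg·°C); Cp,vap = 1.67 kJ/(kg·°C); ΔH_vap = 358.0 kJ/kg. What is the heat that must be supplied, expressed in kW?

Q = 257 kW

liquid 23.1→36.1 °C: 30.16 kJ/kg
vaporisation at 36.1 °C: 358 kJ/kg
vapour 36.1→44.2 °C: 13.527 kJ/kg
Δh = 30.16 + 358 + 13.527 = 401.69 kJ/kg
Q = ṁ·Δh = 2305 kg/h × 401.69 kJ/kg = 925890 kJ/h
|Q| = 257.19 kW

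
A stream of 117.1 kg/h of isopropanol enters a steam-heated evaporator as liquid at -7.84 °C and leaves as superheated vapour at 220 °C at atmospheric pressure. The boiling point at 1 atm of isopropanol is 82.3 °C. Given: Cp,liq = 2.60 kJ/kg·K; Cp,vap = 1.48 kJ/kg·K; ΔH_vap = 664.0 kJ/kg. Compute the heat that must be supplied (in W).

Q = 35900 W

liquid -7.84→82.3 °C: 234.36 kJ/kg
vaporisation at 82.3 °C: 664 kJ/kg
vapour 82.3→220 °C: 203.8 kJ/kg
Δh = 234.36 + 664 + 203.8 = 1102.2 kJ/kg
Q = ṁ·Δh = 117.1 kg/h × 1102.2 kJ/kg = 129060 kJ/h
|Q| = 35.851 kW = 35851 W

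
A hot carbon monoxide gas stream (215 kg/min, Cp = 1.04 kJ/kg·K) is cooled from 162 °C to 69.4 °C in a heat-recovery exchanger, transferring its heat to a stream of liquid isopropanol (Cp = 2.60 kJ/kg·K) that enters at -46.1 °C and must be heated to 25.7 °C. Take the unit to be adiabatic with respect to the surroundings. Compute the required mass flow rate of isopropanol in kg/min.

Heat released by hot stream: Q = 215 × 1.04 × (162 − 69.4) = 20705 kJ/min
Energy balance on cold side (adiabatic exchanger): Q = ṁ_c·Cp_c·(T_c,out − T_c,in)
ṁ_c = 20705 / [2.60 × (25.7 − -46.1)] = 110.91 kg/min

ṁ_c = 111 kg/min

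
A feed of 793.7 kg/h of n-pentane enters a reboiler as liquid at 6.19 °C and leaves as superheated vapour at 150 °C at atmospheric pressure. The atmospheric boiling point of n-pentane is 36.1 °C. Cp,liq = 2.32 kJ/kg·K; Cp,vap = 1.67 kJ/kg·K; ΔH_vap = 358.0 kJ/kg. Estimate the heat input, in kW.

Q = 136 kW

liquid 6.19→36.1 °C: 69.391 kJ/kg
vaporisation at 36.1 °C: 358 kJ/kg
vapour 36.1→150 °C: 190.21 kJ/kg
Δh = 69.391 + 358 + 190.21 = 617.6 kJ/kg
Q = ṁ·Δh = 793.7 kg/h × 617.6 kJ/kg = 490190 kJ/h
|Q| = 136.16 kW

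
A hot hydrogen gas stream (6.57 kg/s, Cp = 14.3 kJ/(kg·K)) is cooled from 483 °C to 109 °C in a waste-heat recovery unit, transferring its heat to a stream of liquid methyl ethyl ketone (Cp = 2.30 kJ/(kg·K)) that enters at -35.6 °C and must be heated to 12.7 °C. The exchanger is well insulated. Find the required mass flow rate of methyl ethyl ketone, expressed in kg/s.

Heat released by hot stream: Q = 6.57 × 14.3 × (483 − 109) = 35138 kJ/s
Energy balance on cold side (adiabatic exchanger): Q = ṁ_c·Cp_c·(T_c,out − T_c,in)
ṁ_c = 35138 / [2.30 × (12.7 − -35.6)] = 316.3 kg/s

ṁ_c = 316 kg/s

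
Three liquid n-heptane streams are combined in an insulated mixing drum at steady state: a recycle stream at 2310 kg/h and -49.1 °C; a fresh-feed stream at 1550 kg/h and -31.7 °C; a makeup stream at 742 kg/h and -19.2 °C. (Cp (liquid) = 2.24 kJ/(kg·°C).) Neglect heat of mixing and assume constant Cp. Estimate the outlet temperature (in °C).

Adiabatic, steady state ⇒ Σ ṁᵢCp,ᵢ(T_out − Tᵢ) = 0
T_out = Σ ṁᵢCp,ᵢTᵢ / Σ ṁᵢCp,ᵢ
      = -396040 / 10308 = -38.419 °C

T_out = -38.4 °C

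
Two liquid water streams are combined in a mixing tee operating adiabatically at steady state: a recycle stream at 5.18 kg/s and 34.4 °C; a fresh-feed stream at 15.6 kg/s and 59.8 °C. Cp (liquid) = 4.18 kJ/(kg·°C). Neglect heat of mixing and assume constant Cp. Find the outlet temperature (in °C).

Adiabatic, steady state ⇒ Σ ṁᵢCp,ᵢ(T_out − Tᵢ) = 0
Σ ṁᵢCp,ᵢTᵢ = 5.18×4.18×34.4 + 15.6×4.18×59.8 = 4644.3
Σ ṁᵢCp,ᵢ = 5.18×4.18 + 15.6×4.18 = 86.86
T_out = 4644.3 / 86.86 = 53.468 °C

T_out = 53.5 °C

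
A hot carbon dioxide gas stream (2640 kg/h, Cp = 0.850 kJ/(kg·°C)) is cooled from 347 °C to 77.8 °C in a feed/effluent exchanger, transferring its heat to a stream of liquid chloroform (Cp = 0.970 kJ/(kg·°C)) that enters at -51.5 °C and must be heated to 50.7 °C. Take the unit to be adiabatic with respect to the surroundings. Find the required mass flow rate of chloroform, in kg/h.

ṁ_c = 6090 kg/h

Heat released by hot stream: Q = 2640 × 0.850 × (347 − 77.8) = 604080 kJ/h
Energy balance on cold side (adiabatic exchanger): Q = ṁ_c·Cp_c·(T_c,out − T_c,in)
ṁ_c = 604080 / [0.970 × (50.7 − -51.5)] = 6093.6 kg/h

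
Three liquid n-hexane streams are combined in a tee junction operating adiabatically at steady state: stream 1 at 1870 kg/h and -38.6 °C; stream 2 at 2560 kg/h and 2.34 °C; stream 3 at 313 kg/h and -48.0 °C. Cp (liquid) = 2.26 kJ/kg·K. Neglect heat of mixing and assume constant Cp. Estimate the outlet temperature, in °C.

Energy balance with Q = 0: Σ ṁᵢCp,ᵢ(T_out − Tᵢ) = 0
Σ ṁᵢCp,ᵢTᵢ = 1870×2.26×-38.6 + 2560×2.26×2.34 + 313×2.26×-48.0 = -183550
Σ ṁᵢCp,ᵢ = 1870×2.26 + 2560×2.26 + 313×2.26 = 10719
T_out = -183550 / 10719 = -17.123 °C

T_out = -17.1 °C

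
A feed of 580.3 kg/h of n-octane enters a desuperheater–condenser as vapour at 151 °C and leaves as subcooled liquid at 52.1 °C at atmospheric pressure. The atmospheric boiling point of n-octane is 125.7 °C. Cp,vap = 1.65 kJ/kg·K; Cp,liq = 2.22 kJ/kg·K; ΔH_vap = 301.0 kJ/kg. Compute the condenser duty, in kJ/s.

Q_c = 81.6 kJ/s

vapour 151→125.7 °C: -41.745 kJ/kg
condensation at 125.7 °C: -301 kJ/kg
liquid 125.7→52.1 °C: -163.39 kJ/kg
Δh = -41.745 + -301 + -163.39 = -506.14 kJ/kg
Q = ṁ·Δh = 580.3 kg/h × -506.14 kJ/kg = -293710 kJ/h
|Q| = 81.586 kW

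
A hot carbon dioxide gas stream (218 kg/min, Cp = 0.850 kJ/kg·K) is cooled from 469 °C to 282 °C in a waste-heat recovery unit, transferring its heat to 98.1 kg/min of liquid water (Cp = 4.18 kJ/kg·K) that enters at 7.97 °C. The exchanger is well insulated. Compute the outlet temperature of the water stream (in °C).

Heat released by hot stream: Q = 218 × 0.850 × (469 − 282) = 34651 kJ/min
Energy balance on cold side (adiabatic exchanger): Q = ṁ_c·Cp_c·(T_c,out − T_c,in)
T_c,out = 7.97 + 34651/(98.1 × 4.18) = 92.473 °C

T_c,out = 92.5 °C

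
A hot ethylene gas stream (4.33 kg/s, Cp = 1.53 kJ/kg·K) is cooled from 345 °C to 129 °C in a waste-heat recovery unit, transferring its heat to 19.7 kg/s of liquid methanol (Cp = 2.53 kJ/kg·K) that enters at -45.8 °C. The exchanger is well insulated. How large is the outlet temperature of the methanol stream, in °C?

Heat released by hot stream: Q = 4.33 × 1.53 × (345 − 129) = 1431 kJ/s
Energy balance on cold side (adiabatic exchanger): Q = ṁ_c·Cp_c·(T_c,out − T_c,in)
T_c,out = -45.8 + 1431/(19.7 × 2.53) = -17.089 °C

T_c,out = -17.1 °C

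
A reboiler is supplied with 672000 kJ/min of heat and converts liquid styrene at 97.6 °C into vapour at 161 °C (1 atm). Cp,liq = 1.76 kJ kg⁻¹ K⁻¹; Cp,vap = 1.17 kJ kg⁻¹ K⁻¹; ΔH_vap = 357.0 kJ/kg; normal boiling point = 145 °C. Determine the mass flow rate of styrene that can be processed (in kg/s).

Δh = 1.76×(145−97.6) + 357.0 + 1.17×(161−145) = 459.14 kJ/kg
Q = 672000 kJ/min = 11200 kJ/s = 11200 kJ/s
ṁ = Q/Δh = 11200 / 459.14 = 24.393 kg/s

ṁ = 24.4 kg/s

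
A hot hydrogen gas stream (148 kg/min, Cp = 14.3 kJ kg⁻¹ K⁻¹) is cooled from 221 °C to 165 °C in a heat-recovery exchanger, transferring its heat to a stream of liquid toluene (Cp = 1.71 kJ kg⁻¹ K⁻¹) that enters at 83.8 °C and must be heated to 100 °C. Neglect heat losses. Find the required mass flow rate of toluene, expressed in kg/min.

Heat released by hot stream: Q = 148 × 14.3 × (221 − 165) = 118520 kJ/min
Energy balance on cold side (adiabatic exchanger): Q = ṁ_c·Cp_c·(T_c,out − T_c,in)
ṁ_c = 118520 / [1.71 × (100 − 83.8)] = 4278.3 kg/min

ṁ_c = 4280 kg/min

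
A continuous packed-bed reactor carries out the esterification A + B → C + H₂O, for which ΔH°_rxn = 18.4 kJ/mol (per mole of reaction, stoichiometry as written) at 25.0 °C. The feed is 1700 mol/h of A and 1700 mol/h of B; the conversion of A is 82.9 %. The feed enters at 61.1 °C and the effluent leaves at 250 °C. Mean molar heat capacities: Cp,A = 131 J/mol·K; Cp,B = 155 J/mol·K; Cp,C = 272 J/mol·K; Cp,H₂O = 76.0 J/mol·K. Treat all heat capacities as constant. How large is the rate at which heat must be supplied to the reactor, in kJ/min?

Q_in = 2290 kJ/min

Extent of reaction ξ = 0.829 × 1700 = 1409.3 mol/h
Reaction term: ξ·ΔH°_rxn = 1409.3 × 18.4 = 25931 kJ/h
Sensible, feed 61.1→25 °C: -17552 kJ/h
Outlet flows (mol/h): A 290.7, B 290.7, C 1409.3, H₂O 1409.3
Sensible, products 25→250 °C: 129050 kJ/h
Q = ΔH = 137430 kJ/h = 38.176 kW
Heat supplied = 2290.6 kJ/min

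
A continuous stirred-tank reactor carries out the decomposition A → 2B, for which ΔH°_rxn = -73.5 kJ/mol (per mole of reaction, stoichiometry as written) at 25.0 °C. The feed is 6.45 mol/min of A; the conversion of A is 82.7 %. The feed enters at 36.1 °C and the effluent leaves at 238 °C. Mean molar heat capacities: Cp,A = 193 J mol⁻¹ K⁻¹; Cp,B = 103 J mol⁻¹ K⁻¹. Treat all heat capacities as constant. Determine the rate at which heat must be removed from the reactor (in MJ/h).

Extent of reaction ξ = 0.827 × 6.45 = 5.3342 mol/min
Reaction term: ξ·ΔH°_rxn = 5.3342 × -73.5 = -392.06 kJ/min
Sensible, feed 36.1→25 °C: -13.818 kJ/min
Outlet flows (mol/min): A 1.1159, B 10.668
Sensible, products 25→238 °C: 279.92 kJ/min
Q = ΔH = -125.95 kJ/min = -2.0992 kW
Heat removed = 7.5573 MJ/h

Q_out = 7.56 MJ/h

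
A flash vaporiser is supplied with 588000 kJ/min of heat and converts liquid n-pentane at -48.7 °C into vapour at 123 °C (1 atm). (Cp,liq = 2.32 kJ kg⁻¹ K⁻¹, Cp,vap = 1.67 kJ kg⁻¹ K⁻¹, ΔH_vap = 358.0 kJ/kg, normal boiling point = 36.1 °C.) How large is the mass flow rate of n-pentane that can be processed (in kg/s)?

Δh = 2.32×(36.1−-48.7) + 358.0 + 1.67×(123−36.1) = 699.86 kJ/kg
Q = 588000 kJ/min = 9800 kJ/s = 9800 kJ/s
ṁ = Q/Δh = 9800 / 699.86 = 14.003 kg/s

ṁ = 14.0 kg/s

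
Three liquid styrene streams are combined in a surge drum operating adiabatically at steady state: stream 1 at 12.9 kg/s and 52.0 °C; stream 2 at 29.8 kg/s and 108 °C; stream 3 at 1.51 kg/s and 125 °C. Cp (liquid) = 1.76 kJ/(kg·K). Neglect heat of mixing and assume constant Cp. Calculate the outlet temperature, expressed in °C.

Energy balance with Q = 0: Σ ṁᵢCp,ᵢ(T_out − Tᵢ) = 0
T_out = Σ ṁᵢCp,ᵢTᵢ / Σ ṁᵢCp,ᵢ
      = 7177.2 / 77.81 = 92.24 °C

T_out = 92.2 °C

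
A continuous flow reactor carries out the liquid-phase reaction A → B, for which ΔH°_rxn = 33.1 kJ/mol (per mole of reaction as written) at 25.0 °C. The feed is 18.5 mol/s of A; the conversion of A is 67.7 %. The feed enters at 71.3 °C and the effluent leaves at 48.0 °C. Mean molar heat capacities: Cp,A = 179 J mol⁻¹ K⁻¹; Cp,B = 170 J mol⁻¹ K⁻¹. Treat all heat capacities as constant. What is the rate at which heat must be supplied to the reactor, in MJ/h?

Q_in = 1210 MJ/h

Extent of reaction ξ = 0.677 × 18.5 = 12.525 mol/s
Reaction term: ξ·ΔH°_rxn = 12.525 × 33.1 = 414.56 kJ/s
Sensible, feed 71.3→25 °C: -153.32 kJ/s
Outlet flows (mol/s): A 5.9755, B 12.525
Sensible, products 25→48.0 °C: 73.572 kJ/s
Q = ΔH = 334.81 kJ/s = 334.81 kW
Heat supplied = 1205.3 MJ/h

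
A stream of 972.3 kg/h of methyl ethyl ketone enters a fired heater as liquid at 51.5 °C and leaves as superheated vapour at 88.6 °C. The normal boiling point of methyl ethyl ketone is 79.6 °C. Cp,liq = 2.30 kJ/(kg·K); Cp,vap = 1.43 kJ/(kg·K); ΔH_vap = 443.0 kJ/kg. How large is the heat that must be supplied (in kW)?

liquid 51.5→79.6 °C: 64.63 kJ/kg
vaporisation at 79.6 °C: 443 kJ/kg
vapour 79.6→88.6 °C: 12.87 kJ/kg
Δh = 64.63 + 443 + 12.87 = 520.5 kJ/kg
Q = ṁ·Δh = 972.3 kg/h × 520.5 kJ/kg = 506080 kJ/h
|Q| = 140.58 kW

Q = 141 kW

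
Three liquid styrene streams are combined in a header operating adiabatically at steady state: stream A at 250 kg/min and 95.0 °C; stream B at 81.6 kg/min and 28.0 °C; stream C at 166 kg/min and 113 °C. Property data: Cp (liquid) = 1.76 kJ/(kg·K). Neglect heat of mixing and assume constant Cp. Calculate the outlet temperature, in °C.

No heat crosses the boundary, so H_out = H_in.
Σ ṁᵢCp,ᵢTᵢ = 250×1.76×95.0 + 81.6×1.76×28.0 + 166×1.76×113 = 78835
Σ ṁᵢCp,ᵢ = 250×1.76 + 81.6×1.76 + 166×1.76 = 875.78
T_out = 78835 / 875.78 = 90.018 °C

T_out = 90.0 °C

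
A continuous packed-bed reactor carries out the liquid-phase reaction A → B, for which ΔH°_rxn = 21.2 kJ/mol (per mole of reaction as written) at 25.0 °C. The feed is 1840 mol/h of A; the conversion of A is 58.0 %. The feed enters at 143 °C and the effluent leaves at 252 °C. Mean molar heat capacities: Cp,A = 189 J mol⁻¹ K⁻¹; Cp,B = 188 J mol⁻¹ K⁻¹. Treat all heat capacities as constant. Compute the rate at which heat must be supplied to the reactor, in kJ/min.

Q_in = 1000 kJ/min

Extent of reaction ξ = 0.580 × 1840 = 1067.2 mol/h
Reaction term: ξ·ΔH°_rxn = 1067.2 × 21.2 = 22625 kJ/h
Sensible, feed 143→25 °C: -41036 kJ/h
Outlet flows (mol/h): A 772.8, B 1067.2
Sensible, products 25→252 °C: 78699 kJ/h
Q = ΔH = 60288 kJ/h = 16.747 kW
Heat supplied = 1004.8 kJ/min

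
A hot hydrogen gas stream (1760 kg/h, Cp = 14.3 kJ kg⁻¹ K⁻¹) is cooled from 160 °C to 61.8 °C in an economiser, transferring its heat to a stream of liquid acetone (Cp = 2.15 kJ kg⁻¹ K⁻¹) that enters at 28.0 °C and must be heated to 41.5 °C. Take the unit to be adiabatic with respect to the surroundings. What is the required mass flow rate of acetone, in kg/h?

Heat released by hot stream: Q = 1760 × 14.3 × (160 − 61.8) = 2.4715e+06 kJ/h
Energy balance on cold side (adiabatic exchanger): Q = ṁ_c·Cp_c·(T_c,out − T_c,in)
ṁ_c = 2.4715e+06 / [2.15 × (41.5 − 28.0)] = 85151 kg/h

ṁ_c = 85200 kg/h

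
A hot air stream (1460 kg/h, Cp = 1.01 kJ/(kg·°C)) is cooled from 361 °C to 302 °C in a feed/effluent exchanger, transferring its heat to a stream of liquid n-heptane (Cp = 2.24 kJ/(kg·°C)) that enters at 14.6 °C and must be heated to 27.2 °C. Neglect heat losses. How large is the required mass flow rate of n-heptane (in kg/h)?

ṁ_c = 3080 kg/h

Heat released by hot stream: Q = 1460 × 1.01 × (361 − 302) = 87001 kJ/h
Energy balance on cold side (adiabatic exchanger): Q = ṁ_c·Cp_c·(T_c,out − T_c,in)
ṁ_c = 87001 / [2.24 × (27.2 − 14.6)] = 3082.5 kg/h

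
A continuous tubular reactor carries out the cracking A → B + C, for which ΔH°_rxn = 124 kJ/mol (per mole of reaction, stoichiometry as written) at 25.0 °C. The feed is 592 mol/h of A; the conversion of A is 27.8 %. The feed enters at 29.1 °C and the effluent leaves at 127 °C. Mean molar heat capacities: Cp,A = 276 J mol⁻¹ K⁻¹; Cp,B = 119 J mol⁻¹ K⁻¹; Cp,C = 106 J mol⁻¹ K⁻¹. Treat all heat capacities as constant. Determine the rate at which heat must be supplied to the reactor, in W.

Q_in = 9870 W

Extent of reaction ξ = 0.278 × 592 = 164.58 mol/h
Reaction term: ξ·ΔH°_rxn = 164.58 × 124 = 20407 kJ/h
Sensible, feed 29.1→25 °C: -669.91 kJ/h
Outlet flows (mol/h): A 427.42, B 164.58, C 164.58
Sensible, products 25→127 °C: 15810 kJ/h
Q = ΔH = 35547 kJ/h = 9.8743 kW
Heat supplied = 9874.3 W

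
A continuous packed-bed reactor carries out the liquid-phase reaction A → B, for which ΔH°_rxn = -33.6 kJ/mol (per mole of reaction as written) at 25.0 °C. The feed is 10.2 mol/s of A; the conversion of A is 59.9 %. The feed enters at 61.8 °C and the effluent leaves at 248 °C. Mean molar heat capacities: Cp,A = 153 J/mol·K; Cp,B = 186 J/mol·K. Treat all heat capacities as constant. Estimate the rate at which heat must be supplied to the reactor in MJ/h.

Q_in = 469 MJ/h

Extent of reaction ξ = 0.599 × 10.2 = 6.1098 mol/s
Reaction term: ξ·ΔH°_rxn = 6.1098 × -33.6 = -205.29 kJ/s
Sensible, feed 61.8→25 °C: -57.43 kJ/s
Outlet flows (mol/s): A 4.0902, B 6.1098
Sensible, products 25→248 °C: 392.98 kJ/s
Q = ΔH = 130.26 kJ/s = 130.26 kW
Heat supplied = 468.92 MJ/h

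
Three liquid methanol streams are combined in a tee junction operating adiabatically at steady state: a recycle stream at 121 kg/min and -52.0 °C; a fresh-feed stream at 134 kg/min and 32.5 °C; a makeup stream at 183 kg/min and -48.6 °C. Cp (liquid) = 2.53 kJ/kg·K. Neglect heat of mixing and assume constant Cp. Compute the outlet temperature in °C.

No heat crosses the boundary, so H_out = H_in.
Σ ṁᵢCp,ᵢTᵢ = 121×2.53×-52.0 + 134×2.53×32.5 + 183×2.53×-48.6 = -27402
Σ ṁᵢCp,ᵢ = 121×2.53 + 134×2.53 + 183×2.53 = 1108.1
T_out = -27402 / 1108.1 = -24.728 °C

T_out = -24.7 °C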